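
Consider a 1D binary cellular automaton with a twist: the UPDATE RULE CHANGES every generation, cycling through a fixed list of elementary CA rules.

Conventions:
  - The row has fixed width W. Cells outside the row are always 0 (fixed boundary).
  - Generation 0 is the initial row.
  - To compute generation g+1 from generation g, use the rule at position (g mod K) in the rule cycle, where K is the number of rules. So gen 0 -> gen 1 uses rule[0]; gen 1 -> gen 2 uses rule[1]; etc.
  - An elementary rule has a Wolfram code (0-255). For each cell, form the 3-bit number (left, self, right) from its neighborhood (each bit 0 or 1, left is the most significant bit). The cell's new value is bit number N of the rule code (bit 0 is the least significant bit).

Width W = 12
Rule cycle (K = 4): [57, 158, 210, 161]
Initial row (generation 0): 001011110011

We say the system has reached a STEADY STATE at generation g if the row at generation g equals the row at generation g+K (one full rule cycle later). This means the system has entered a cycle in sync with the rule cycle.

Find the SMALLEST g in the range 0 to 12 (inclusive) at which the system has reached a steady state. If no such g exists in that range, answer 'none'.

Answer: none

Derivation:
Gen 0: 001011110011
Gen 1 (rule 57): 100110001010
Gen 2 (rule 158): 111101011011
Gen 3 (rule 210): 011100001001
Gen 4 (rule 161): 001001100000
Gen 5 (rule 57): 100101011111
Gen 6 (rule 158): 111101011110
Gen 7 (rule 210): 011100001111
Gen 8 (rule 161): 001001100110
Gen 9 (rule 57): 100101010101
Gen 10 (rule 158): 111101010101
Gen 11 (rule 210): 011100000000
Gen 12 (rule 161): 001001111111
Gen 13 (rule 57): 100101000000
Gen 14 (rule 158): 111101100000
Gen 15 (rule 210): 011100110000
Gen 16 (rule 161): 001000000111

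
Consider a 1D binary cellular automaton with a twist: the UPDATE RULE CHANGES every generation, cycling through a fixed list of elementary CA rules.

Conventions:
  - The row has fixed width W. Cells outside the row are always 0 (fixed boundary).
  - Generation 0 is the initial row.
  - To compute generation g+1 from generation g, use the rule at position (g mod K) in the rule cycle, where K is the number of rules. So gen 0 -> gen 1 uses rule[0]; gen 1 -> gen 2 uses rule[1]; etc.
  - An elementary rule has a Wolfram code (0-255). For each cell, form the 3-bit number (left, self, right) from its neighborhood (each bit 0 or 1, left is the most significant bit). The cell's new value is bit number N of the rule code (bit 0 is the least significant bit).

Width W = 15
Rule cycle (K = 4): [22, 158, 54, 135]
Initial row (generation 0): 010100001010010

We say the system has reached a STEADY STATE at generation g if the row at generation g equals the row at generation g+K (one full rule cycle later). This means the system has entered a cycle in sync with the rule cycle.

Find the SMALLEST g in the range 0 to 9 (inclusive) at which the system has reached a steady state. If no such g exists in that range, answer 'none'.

Gen 0: 010100001010010
Gen 1 (rule 22): 110110011011111
Gen 2 (rule 158): 100101110011110
Gen 3 (rule 54): 111110001100001
Gen 4 (rule 135): 011100110001111
Gen 5 (rule 22): 100011001010000
Gen 6 (rule 158): 110110111011000
Gen 7 (rule 54): 001001000100100
Gen 8 (rule 135): 111011011101101
Gen 9 (rule 22): 000000000000001
Gen 10 (rule 158): 000000000000011
Gen 11 (rule 54): 000000000000100
Gen 12 (rule 135): 111111111111101
Gen 13 (rule 22): 000000000000001

Answer: 9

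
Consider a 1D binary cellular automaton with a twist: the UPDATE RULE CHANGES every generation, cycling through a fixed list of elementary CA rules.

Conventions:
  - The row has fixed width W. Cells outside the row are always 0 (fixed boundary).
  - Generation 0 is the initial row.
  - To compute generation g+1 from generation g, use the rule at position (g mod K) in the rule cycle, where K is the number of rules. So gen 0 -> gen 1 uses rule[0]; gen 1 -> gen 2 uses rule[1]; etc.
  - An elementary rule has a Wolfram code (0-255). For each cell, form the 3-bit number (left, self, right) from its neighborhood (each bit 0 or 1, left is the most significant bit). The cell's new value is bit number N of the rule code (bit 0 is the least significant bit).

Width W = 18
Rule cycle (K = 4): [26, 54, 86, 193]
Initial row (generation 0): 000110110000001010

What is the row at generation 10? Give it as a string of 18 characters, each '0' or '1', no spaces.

Answer: 111111001110111111

Derivation:
Gen 0: 000110110000001010
Gen 1 (rule 26): 001100101000010001
Gen 2 (rule 54): 010011111100111011
Gen 3 (rule 86): 111100000111001001
Gen 4 (rule 193): 011101110011000000
Gen 5 (rule 26): 110001001110100000
Gen 6 (rule 54): 001011110001110000
Gen 7 (rule 86): 011000011010011000
Gen 8 (rule 193): 001011001000001011
Gen 9 (rule 26): 010010110100010010
Gen 10 (rule 54): 111111001110111111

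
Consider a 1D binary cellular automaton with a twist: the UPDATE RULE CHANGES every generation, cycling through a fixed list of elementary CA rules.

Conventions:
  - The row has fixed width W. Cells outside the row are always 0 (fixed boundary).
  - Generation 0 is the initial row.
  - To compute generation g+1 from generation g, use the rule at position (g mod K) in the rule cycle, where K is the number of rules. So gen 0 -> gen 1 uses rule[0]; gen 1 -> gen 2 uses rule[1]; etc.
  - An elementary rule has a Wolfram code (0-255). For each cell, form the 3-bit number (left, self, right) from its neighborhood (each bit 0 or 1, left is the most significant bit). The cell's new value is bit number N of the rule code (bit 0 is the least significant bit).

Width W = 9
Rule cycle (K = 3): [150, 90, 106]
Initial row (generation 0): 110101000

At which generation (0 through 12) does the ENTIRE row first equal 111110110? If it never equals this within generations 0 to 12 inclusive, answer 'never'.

Gen 0: 110101000
Gen 1 (rule 150): 000101100
Gen 2 (rule 90): 001001110
Gen 3 (rule 106): 010011010
Gen 4 (rule 150): 111100011
Gen 5 (rule 90): 100110111
Gen 6 (rule 106): 001111101
Gen 7 (rule 150): 010111001
Gen 8 (rule 90): 100101110
Gen 9 (rule 106): 001011010
Gen 10 (rule 150): 011000011
Gen 11 (rule 90): 111100111
Gen 12 (rule 106): 100101101

Answer: never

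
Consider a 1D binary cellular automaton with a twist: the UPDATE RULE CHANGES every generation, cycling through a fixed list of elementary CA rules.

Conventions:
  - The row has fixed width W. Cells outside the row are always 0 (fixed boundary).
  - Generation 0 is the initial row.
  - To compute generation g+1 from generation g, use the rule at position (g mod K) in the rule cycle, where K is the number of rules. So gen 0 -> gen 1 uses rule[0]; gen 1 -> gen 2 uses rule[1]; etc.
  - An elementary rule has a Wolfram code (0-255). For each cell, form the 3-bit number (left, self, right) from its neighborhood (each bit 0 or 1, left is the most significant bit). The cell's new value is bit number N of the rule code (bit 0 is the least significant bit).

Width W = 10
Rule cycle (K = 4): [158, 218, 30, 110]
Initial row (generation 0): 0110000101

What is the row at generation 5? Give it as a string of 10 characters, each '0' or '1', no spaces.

Answer: 1100111101

Derivation:
Gen 0: 0110000101
Gen 1 (rule 158): 1101001101
Gen 2 (rule 218): 1100111100
Gen 3 (rule 30): 1011100010
Gen 4 (rule 110): 1110100110
Gen 5 (rule 158): 1100111101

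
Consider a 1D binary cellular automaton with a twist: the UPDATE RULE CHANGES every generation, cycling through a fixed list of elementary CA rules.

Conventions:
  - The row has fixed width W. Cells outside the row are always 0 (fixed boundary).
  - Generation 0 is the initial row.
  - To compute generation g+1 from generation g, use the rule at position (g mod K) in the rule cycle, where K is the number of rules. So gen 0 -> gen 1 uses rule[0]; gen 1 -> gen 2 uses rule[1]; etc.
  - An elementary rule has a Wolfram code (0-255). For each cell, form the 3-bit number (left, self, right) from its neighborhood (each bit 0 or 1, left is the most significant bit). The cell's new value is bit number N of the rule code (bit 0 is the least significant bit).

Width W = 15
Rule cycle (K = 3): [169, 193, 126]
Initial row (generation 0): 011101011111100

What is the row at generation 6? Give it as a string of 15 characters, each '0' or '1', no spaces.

Answer: 011111000000000

Derivation:
Gen 0: 011101011111100
Gen 1 (rule 169): 011010111111001
Gen 2 (rule 193): 001000011111000
Gen 3 (rule 126): 011100110001100
Gen 4 (rule 169): 011000100101001
Gen 5 (rule 193): 001010000000000
Gen 6 (rule 126): 011111000000000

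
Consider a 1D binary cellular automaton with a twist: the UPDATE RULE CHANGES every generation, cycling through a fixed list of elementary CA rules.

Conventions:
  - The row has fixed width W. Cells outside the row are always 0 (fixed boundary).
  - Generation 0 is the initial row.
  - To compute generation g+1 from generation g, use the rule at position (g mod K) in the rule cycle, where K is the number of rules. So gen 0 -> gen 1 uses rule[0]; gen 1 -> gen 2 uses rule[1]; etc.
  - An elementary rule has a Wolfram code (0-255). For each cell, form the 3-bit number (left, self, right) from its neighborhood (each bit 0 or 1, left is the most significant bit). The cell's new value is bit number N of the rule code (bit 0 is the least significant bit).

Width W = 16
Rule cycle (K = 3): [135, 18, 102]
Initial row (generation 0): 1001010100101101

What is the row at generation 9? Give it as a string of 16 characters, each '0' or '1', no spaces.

Answer: 0000000011110000

Derivation:
Gen 0: 1001010100101101
Gen 1 (rule 135): 1011010101100001
Gen 2 (rule 18): 0000000000010010
Gen 3 (rule 102): 0000000000110110
Gen 4 (rule 135): 1111111111000000
Gen 5 (rule 18): 0000000000100000
Gen 6 (rule 102): 0000000001100000
Gen 7 (rule 135): 1111111110001111
Gen 8 (rule 18): 0000000001010000
Gen 9 (rule 102): 0000000011110000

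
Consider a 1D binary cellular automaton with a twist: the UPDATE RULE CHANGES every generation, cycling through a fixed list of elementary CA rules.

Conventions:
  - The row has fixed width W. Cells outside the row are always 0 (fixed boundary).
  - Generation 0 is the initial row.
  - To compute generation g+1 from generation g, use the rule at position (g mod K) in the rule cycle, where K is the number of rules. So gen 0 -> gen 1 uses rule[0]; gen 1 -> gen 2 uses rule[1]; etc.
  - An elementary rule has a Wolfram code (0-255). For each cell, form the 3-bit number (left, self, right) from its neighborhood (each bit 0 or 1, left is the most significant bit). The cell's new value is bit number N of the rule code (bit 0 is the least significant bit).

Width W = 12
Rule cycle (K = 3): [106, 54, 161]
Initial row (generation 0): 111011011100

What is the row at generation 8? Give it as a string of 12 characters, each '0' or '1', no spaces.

Gen 0: 111011011100
Gen 1 (rule 106): 101111110100
Gen 2 (rule 54): 110000001110
Gen 3 (rule 161): 000111100100
Gen 4 (rule 106): 001100101000
Gen 5 (rule 54): 010011111100
Gen 6 (rule 161): 000001111001
Gen 7 (rule 106): 000011001010
Gen 8 (rule 54): 000100111111

Answer: 000100111111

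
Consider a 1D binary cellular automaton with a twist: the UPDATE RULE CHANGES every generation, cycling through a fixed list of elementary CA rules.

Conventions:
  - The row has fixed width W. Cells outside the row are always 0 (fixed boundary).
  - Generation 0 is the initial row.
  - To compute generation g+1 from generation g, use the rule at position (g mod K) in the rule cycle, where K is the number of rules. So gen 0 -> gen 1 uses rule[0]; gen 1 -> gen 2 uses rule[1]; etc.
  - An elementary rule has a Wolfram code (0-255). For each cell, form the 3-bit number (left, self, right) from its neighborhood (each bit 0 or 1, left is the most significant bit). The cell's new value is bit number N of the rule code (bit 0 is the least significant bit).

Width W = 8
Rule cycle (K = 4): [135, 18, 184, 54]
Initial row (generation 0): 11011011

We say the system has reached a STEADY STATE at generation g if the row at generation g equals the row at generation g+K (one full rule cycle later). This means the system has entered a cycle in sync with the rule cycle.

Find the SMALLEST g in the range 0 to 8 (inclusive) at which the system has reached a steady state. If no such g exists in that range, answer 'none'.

Gen 0: 11011011
Gen 1 (rule 135): 00000000
Gen 2 (rule 18): 00000000
Gen 3 (rule 184): 00000000
Gen 4 (rule 54): 00000000
Gen 5 (rule 135): 11111111
Gen 6 (rule 18): 00000000
Gen 7 (rule 184): 00000000
Gen 8 (rule 54): 00000000
Gen 9 (rule 135): 11111111
Gen 10 (rule 18): 00000000
Gen 11 (rule 184): 00000000
Gen 12 (rule 54): 00000000

Answer: 2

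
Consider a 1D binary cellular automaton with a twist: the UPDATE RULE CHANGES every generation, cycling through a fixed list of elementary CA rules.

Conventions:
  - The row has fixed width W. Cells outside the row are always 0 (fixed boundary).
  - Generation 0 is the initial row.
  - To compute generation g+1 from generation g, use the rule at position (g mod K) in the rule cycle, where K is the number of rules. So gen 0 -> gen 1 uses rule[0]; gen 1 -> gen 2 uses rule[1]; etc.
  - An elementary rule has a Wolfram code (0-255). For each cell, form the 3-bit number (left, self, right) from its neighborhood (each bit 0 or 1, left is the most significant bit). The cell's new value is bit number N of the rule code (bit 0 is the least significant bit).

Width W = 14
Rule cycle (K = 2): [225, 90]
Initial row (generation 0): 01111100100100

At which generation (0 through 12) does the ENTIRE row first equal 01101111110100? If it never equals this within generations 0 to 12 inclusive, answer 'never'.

Gen 0: 01111100100100
Gen 1 (rule 225): 00111100000001
Gen 2 (rule 90): 01100110000010
Gen 3 (rule 225): 00100010111000
Gen 4 (rule 90): 01010100101100
Gen 5 (rule 225): 00101000010101
Gen 6 (rule 90): 01000100100000
Gen 7 (rule 225): 00010000001111
Gen 8 (rule 90): 00101000011001
Gen 9 (rule 225): 10010011001000
Gen 10 (rule 90): 01101111110100
Gen 11 (rule 225): 00110111111001
Gen 12 (rule 90): 01110100001110

Answer: 10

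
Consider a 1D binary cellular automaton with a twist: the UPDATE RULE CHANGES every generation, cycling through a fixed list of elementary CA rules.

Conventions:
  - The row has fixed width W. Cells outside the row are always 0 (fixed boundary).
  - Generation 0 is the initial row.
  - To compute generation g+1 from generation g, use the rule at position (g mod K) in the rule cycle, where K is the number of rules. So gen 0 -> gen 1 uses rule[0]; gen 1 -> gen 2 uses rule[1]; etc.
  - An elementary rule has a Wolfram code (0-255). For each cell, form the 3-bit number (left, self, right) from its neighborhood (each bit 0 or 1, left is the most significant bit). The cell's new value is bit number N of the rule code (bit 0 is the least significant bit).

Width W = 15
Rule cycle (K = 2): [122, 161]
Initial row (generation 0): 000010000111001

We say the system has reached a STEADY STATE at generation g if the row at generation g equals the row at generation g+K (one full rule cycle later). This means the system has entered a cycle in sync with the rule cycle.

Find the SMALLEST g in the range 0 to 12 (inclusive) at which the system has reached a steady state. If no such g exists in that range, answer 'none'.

Gen 0: 000010000111001
Gen 1 (rule 122): 000101001101110
Gen 2 (rule 161): 110010000010100
Gen 3 (rule 122): 111101000101010
Gen 4 (rule 161): 011010010010100
Gen 5 (rule 122): 111101101101010
Gen 6 (rule 161): 011010010010100
Gen 7 (rule 122): 111101101101010
Gen 8 (rule 161): 011010010010100
Gen 9 (rule 122): 111101101101010
Gen 10 (rule 161): 011010010010100
Gen 11 (rule 122): 111101101101010
Gen 12 (rule 161): 011010010010100
Gen 13 (rule 122): 111101101101010
Gen 14 (rule 161): 011010010010100

Answer: 4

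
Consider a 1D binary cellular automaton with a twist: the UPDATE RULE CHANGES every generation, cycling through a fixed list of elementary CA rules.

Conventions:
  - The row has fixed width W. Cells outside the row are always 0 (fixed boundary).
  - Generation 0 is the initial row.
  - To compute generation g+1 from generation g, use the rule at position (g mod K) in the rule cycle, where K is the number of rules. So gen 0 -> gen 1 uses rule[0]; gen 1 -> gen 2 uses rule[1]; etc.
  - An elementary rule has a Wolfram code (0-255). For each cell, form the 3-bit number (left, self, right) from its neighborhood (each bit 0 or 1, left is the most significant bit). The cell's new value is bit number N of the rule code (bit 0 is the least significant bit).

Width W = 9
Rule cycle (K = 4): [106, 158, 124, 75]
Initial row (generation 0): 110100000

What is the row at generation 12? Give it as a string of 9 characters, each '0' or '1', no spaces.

Answer: 101011110

Derivation:
Gen 0: 110100000
Gen 1 (rule 106): 111000000
Gen 2 (rule 158): 110100000
Gen 3 (rule 124): 111110000
Gen 4 (rule 75): 100010111
Gen 5 (rule 106): 000101101
Gen 6 (rule 158): 001101001
Gen 7 (rule 124): 001111101
Gen 8 (rule 75): 111000100
Gen 9 (rule 106): 101001000
Gen 10 (rule 158): 101111100
Gen 11 (rule 124): 111000110
Gen 12 (rule 75): 101011110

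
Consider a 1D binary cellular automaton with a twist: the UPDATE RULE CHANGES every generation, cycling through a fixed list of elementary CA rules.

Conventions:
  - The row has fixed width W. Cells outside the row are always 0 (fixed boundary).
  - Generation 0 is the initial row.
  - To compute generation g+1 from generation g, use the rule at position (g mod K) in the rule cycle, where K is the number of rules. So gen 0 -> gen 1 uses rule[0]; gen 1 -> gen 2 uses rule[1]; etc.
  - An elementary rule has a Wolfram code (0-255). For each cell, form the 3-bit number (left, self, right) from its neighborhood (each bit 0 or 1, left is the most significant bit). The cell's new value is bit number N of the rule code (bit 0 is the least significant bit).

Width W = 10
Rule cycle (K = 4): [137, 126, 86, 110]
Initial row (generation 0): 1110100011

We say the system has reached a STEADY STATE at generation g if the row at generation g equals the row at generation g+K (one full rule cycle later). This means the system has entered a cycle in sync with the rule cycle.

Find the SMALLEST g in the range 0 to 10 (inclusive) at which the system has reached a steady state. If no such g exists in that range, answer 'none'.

Answer: 2

Derivation:
Gen 0: 1110100011
Gen 1 (rule 137): 1100001010
Gen 2 (rule 126): 1110011111
Gen 3 (rule 86): 0011100001
Gen 4 (rule 110): 0110100011
Gen 5 (rule 137): 0100001010
Gen 6 (rule 126): 1110011111
Gen 7 (rule 86): 0011100001
Gen 8 (rule 110): 0110100011
Gen 9 (rule 137): 0100001010
Gen 10 (rule 126): 1110011111
Gen 11 (rule 86): 0011100001
Gen 12 (rule 110): 0110100011
Gen 13 (rule 137): 0100001010
Gen 14 (rule 126): 1110011111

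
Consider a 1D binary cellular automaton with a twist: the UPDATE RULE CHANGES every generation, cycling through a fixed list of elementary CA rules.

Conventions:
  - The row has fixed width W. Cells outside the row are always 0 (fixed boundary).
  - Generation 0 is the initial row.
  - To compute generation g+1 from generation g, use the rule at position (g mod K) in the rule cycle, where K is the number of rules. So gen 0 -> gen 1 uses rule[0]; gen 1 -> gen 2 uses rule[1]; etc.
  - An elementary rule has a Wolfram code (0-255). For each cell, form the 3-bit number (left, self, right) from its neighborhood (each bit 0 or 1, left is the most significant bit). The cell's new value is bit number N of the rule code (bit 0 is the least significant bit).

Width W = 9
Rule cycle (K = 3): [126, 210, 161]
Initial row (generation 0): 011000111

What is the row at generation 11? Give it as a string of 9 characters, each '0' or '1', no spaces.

Gen 0: 011000111
Gen 1 (rule 126): 111101101
Gen 2 (rule 210): 011100100
Gen 3 (rule 161): 001000001
Gen 4 (rule 126): 011100011
Gen 5 (rule 210): 101110101
Gen 6 (rule 161): 010101010
Gen 7 (rule 126): 111111111
Gen 8 (rule 210): 011111111
Gen 9 (rule 161): 001111110
Gen 10 (rule 126): 011000011
Gen 11 (rule 210): 101100101

Answer: 101100101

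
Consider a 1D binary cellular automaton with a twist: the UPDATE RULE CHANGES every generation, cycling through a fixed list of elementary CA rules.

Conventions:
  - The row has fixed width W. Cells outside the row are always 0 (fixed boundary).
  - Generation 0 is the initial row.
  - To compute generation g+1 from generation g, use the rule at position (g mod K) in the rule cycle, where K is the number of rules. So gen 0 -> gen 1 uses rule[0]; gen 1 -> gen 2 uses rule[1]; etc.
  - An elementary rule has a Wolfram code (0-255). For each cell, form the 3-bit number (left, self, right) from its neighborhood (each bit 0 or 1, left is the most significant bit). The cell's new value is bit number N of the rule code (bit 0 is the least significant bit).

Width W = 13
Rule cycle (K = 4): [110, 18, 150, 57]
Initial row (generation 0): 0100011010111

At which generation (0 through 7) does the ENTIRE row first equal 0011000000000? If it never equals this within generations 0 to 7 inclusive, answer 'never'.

Gen 0: 0100011010111
Gen 1 (rule 110): 1100111111101
Gen 2 (rule 18): 0011000000000
Gen 3 (rule 150): 0100100000000
Gen 4 (rule 57): 0010011111111
Gen 5 (rule 110): 0110110000001
Gen 6 (rule 18): 1000001000010
Gen 7 (rule 150): 1100011100111

Answer: 2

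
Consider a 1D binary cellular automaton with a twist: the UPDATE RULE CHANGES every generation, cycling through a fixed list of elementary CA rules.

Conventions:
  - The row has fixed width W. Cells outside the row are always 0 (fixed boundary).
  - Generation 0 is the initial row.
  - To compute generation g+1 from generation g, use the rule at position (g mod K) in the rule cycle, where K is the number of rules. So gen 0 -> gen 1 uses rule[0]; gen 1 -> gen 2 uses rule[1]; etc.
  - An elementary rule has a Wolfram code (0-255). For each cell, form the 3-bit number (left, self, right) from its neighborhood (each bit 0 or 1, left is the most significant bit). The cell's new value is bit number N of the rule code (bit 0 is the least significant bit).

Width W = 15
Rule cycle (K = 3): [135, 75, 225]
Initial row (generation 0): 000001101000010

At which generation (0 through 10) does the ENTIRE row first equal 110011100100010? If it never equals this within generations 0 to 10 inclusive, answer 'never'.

Answer: 10

Derivation:
Gen 0: 000001101000010
Gen 1 (rule 135): 111110001011110
Gen 2 (rule 75): 100010110010010
Gen 3 (rule 225): 001001010000000
Gen 4 (rule 135): 111011010111111
Gen 5 (rule 75): 101011000100001
Gen 6 (rule 225): 010101010001100
Gen 7 (rule 135): 110101010110001
Gen 8 (rule 75): 110000000110110
Gen 9 (rule 225): 010111110011010
Gen 10 (rule 135): 110011100100010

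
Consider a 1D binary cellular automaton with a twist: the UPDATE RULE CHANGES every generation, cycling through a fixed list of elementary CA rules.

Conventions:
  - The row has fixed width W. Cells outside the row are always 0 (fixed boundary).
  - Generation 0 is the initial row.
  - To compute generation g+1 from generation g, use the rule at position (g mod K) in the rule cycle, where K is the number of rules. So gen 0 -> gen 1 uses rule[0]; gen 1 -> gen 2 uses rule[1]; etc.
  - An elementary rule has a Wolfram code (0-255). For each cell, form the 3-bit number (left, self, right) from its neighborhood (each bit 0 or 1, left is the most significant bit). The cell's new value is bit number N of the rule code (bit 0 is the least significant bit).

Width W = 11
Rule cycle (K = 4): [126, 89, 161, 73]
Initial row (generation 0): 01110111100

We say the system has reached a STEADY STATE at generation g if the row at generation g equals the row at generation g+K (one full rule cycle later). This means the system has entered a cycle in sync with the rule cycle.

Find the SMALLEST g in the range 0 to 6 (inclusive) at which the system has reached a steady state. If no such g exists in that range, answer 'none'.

Answer: none

Derivation:
Gen 0: 01110111100
Gen 1 (rule 126): 11011100110
Gen 2 (rule 89): 11010110111
Gen 3 (rule 161): 00101001010
Gen 4 (rule 73): 10000000000
Gen 5 (rule 126): 11000000000
Gen 6 (rule 89): 11111111111
Gen 7 (rule 161): 01111111110
Gen 8 (rule 73): 01000000010
Gen 9 (rule 126): 11100000111
Gen 10 (rule 89): 10111110101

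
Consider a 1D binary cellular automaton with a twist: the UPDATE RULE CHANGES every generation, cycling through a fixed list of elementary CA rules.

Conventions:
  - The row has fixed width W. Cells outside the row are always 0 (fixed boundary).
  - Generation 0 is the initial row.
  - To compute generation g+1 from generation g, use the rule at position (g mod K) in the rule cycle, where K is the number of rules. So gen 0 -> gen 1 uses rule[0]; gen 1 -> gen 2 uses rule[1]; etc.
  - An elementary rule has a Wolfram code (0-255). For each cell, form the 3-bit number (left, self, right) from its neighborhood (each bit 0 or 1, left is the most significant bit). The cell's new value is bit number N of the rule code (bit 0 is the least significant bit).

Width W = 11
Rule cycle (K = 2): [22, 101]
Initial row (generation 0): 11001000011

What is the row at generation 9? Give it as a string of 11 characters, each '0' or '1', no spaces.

Answer: 01100001000

Derivation:
Gen 0: 11001000011
Gen 1 (rule 22): 00111100100
Gen 2 (rule 101): 10000100101
Gen 3 (rule 22): 11001111101
Gen 4 (rule 101): 01000000111
Gen 5 (rule 22): 11100001000
Gen 6 (rule 101): 00101101011
Gen 7 (rule 22): 01100001000
Gen 8 (rule 101): 00101101011
Gen 9 (rule 22): 01100001000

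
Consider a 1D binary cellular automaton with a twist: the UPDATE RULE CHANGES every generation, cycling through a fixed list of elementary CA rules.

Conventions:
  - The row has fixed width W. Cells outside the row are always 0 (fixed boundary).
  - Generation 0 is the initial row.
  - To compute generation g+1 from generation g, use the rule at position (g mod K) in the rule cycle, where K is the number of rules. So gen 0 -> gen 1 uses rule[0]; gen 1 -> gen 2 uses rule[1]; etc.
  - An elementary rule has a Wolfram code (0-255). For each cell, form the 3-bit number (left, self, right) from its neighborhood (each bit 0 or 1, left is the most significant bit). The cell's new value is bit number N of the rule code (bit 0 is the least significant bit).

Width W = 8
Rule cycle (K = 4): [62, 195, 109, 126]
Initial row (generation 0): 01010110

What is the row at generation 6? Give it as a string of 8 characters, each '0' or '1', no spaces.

Gen 0: 01010110
Gen 1 (rule 62): 11111101
Gen 2 (rule 195): 01111100
Gen 3 (rule 109): 01000101
Gen 4 (rule 126): 11101111
Gen 5 (rule 62): 10011000
Gen 6 (rule 195): 00101011

Answer: 00101011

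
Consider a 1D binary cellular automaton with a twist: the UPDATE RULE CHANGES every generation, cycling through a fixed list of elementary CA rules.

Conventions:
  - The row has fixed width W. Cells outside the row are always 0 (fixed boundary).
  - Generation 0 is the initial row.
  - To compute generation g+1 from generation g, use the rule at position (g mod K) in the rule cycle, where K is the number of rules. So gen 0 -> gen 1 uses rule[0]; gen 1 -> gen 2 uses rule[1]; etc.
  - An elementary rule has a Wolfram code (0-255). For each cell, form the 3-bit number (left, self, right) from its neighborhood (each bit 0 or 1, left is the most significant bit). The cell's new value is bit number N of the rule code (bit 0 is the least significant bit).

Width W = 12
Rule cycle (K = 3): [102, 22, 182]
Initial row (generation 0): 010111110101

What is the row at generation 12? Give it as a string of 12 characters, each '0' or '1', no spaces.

Answer: 000000101110

Derivation:
Gen 0: 010111110101
Gen 1 (rule 102): 111000011111
Gen 2 (rule 22): 000100100000
Gen 3 (rule 182): 001111110000
Gen 4 (rule 102): 010000010000
Gen 5 (rule 22): 111000111000
Gen 6 (rule 182): 010101010100
Gen 7 (rule 102): 111111111100
Gen 8 (rule 22): 000000000010
Gen 9 (rule 182): 000000000111
Gen 10 (rule 102): 000000001001
Gen 11 (rule 22): 000000011111
Gen 12 (rule 182): 000000101110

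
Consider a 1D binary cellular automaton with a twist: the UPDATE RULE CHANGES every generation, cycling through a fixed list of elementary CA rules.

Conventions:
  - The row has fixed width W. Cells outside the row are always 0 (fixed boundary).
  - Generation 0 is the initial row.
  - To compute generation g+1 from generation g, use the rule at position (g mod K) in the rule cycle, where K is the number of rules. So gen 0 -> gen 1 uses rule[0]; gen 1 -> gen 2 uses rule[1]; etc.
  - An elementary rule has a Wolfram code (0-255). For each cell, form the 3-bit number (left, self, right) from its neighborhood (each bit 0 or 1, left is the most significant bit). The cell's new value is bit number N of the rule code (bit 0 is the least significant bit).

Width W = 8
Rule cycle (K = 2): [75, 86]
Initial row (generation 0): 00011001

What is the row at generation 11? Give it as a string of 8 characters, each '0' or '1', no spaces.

Answer: 11000010

Derivation:
Gen 0: 00011001
Gen 1 (rule 75): 11111010
Gen 2 (rule 86): 00001011
Gen 3 (rule 75): 11110011
Gen 4 (rule 86): 00011101
Gen 5 (rule 75): 11110100
Gen 6 (rule 86): 00010110
Gen 7 (rule 75): 11100110
Gen 8 (rule 86): 00111011
Gen 9 (rule 75): 11101011
Gen 10 (rule 86): 00101001
Gen 11 (rule 75): 11000010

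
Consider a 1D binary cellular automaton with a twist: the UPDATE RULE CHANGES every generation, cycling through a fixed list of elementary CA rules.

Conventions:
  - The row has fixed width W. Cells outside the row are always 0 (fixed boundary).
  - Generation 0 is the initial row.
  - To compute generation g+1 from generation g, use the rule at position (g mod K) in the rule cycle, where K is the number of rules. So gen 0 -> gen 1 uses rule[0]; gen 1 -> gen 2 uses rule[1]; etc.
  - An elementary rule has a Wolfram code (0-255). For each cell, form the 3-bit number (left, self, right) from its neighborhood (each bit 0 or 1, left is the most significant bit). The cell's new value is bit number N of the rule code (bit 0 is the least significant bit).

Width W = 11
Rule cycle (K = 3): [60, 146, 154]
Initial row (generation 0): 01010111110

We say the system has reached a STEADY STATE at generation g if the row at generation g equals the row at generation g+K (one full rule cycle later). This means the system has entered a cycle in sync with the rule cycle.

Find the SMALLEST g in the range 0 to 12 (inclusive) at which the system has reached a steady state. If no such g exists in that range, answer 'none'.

Gen 0: 01010111110
Gen 1 (rule 60): 01111100001
Gen 2 (rule 146): 10111010010
Gen 3 (rule 154): 00110001101
Gen 4 (rule 60): 00101001011
Gen 5 (rule 146): 01000110000
Gen 6 (rule 154): 10101101000
Gen 7 (rule 60): 11111011100
Gen 8 (rule 146): 01110001010
Gen 9 (rule 154): 11101010001
Gen 10 (rule 60): 10011111001
Gen 11 (rule 146): 01101110110
Gen 12 (rule 154): 11001100101
Gen 13 (rule 60): 10101010111
Gen 14 (rule 146): 00000000010
Gen 15 (rule 154): 00000000101

Answer: none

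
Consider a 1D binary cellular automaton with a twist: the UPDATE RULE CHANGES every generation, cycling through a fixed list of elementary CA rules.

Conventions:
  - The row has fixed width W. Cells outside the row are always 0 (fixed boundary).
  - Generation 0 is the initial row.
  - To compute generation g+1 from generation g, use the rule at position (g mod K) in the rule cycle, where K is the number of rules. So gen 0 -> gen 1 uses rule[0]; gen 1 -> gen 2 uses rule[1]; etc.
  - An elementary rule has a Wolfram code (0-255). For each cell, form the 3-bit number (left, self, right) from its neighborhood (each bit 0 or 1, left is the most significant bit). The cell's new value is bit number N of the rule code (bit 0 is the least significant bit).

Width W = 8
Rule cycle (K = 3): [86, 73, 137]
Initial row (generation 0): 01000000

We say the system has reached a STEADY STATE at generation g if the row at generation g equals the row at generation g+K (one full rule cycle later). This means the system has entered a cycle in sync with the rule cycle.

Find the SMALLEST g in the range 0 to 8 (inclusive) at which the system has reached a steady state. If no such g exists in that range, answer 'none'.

Answer: none

Derivation:
Gen 0: 01000000
Gen 1 (rule 86): 11100000
Gen 2 (rule 73): 10101111
Gen 3 (rule 137): 00001110
Gen 4 (rule 86): 00010011
Gen 5 (rule 73): 11000011
Gen 6 (rule 137): 10011010
Gen 7 (rule 86): 11101011
Gen 8 (rule 73): 10100011
Gen 9 (rule 137): 00001010
Gen 10 (rule 86): 00011011
Gen 11 (rule 73): 11011011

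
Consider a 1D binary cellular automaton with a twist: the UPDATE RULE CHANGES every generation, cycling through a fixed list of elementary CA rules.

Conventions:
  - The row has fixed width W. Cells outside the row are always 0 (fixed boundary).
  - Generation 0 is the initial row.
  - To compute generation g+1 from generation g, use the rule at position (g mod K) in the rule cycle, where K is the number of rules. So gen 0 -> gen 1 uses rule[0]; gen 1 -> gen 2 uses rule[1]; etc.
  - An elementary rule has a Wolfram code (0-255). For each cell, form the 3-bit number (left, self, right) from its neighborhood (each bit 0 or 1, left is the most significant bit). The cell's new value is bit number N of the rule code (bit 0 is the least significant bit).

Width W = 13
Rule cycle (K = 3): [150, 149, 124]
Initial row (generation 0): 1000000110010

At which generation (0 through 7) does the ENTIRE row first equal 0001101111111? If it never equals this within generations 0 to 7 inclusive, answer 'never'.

Gen 0: 1000000110010
Gen 1 (rule 150): 1100001001111
Gen 2 (rule 149): 0011101100110
Gen 3 (rule 124): 0010111110111
Gen 4 (rule 150): 0110011100010
Gen 5 (rule 149): 0001001011011
Gen 6 (rule 124): 0001101111111
Gen 7 (rule 150): 0010000111110

Answer: 6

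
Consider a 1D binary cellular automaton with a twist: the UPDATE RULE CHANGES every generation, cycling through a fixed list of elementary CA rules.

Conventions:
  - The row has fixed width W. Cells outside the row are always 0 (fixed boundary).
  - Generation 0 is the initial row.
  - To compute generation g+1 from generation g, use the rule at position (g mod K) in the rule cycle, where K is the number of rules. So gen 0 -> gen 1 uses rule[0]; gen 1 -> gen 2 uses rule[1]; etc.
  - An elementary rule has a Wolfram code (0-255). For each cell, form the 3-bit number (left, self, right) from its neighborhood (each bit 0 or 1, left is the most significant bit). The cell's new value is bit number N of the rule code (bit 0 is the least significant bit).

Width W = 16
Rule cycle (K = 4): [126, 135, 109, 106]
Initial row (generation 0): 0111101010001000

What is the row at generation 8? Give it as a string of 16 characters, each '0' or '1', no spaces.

Answer: 1000100000000100

Derivation:
Gen 0: 0111101010001000
Gen 1 (rule 126): 1100111111011100
Gen 2 (rule 135): 0001011110001001
Gen 3 (rule 109): 1101110010101001
Gen 4 (rule 106): 1111010101010010
Gen 5 (rule 126): 1001111111111111
Gen 6 (rule 135): 1010111111111110
Gen 7 (rule 109): 1111100000000010
Gen 8 (rule 106): 1000100000000100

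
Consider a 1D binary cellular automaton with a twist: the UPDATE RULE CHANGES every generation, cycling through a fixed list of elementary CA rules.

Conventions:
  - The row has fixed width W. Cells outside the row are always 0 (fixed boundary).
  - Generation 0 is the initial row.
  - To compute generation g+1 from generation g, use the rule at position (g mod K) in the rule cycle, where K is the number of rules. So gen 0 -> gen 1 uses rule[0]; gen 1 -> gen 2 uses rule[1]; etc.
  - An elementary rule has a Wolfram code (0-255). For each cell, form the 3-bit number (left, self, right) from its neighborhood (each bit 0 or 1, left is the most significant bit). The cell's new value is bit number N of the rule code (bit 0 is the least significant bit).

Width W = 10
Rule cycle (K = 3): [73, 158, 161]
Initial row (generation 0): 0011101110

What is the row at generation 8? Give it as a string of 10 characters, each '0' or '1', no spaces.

Gen 0: 0011101110
Gen 1 (rule 73): 1010101010
Gen 2 (rule 158): 1010101011
Gen 3 (rule 161): 0101010100
Gen 4 (rule 73): 0000000001
Gen 5 (rule 158): 0000000011
Gen 6 (rule 161): 1111111000
Gen 7 (rule 73): 1000001011
Gen 8 (rule 158): 1100011010

Answer: 1100011010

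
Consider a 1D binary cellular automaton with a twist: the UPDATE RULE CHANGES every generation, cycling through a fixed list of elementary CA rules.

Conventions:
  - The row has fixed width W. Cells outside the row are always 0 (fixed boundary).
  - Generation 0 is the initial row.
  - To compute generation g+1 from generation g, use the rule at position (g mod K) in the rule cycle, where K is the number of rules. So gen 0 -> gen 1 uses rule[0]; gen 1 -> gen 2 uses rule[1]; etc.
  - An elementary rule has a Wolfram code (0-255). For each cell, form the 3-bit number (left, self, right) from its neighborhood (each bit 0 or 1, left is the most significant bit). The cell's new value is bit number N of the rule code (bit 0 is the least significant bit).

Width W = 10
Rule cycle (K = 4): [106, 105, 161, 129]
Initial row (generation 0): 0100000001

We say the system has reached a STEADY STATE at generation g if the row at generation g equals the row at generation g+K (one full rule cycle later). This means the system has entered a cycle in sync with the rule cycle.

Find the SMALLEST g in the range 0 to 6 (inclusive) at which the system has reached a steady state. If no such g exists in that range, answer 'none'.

Gen 0: 0100000001
Gen 1 (rule 106): 1000000010
Gen 2 (rule 105): 0011111000
Gen 3 (rule 161): 1001110011
Gen 4 (rule 129): 0000100000
Gen 5 (rule 106): 0001000000
Gen 6 (rule 105): 1100011111
Gen 7 (rule 161): 0001001110
Gen 8 (rule 129): 1100000100
Gen 9 (rule 106): 1100001000
Gen 10 (rule 105): 1101100011

Answer: none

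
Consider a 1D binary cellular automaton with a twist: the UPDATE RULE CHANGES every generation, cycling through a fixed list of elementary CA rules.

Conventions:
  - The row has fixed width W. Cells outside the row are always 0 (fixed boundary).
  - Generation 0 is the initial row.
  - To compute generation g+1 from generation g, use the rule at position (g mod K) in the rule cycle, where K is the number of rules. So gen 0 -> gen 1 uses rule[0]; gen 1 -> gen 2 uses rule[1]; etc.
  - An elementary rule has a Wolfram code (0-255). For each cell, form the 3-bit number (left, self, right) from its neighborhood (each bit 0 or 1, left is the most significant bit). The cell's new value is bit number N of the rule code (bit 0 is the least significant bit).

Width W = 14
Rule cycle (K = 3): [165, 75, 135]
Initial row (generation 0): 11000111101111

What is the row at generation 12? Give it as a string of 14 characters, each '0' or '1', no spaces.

Answer: 10110000110100

Derivation:
Gen 0: 11000111101111
Gen 1 (rule 165): 00010011010110
Gen 2 (rule 75): 11100111000110
Gen 3 (rule 135): 01001010011000
Gen 4 (rule 165): 01001110000011
Gen 5 (rule 75): 10011010111111
Gen 6 (rule 135): 10100010011110
Gen 7 (rule 165): 11101010001100
Gen 8 (rule 75): 10100000111101
Gen 9 (rule 135): 10101111011001
Gen 10 (rule 165): 11110110100001
Gen 11 (rule 75): 10010110001110
Gen 12 (rule 135): 10110000110100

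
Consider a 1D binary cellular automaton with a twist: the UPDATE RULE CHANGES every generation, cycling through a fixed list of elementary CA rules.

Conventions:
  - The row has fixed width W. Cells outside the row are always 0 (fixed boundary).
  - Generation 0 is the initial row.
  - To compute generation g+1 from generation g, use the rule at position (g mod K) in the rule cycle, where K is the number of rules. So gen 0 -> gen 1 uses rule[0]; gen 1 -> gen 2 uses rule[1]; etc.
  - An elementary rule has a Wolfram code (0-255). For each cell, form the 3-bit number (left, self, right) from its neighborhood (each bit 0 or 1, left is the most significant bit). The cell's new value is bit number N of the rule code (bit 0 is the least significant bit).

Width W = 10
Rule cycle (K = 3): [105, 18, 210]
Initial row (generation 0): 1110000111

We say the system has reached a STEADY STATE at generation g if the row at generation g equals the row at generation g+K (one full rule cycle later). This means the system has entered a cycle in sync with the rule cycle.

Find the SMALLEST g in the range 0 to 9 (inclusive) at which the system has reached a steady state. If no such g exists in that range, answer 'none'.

Gen 0: 1110000111
Gen 1 (rule 105): 1010110101
Gen 2 (rule 18): 0000000000
Gen 3 (rule 210): 0000000000
Gen 4 (rule 105): 1111111111
Gen 5 (rule 18): 0000000000
Gen 6 (rule 210): 0000000000
Gen 7 (rule 105): 1111111111
Gen 8 (rule 18): 0000000000
Gen 9 (rule 210): 0000000000
Gen 10 (rule 105): 1111111111
Gen 11 (rule 18): 0000000000
Gen 12 (rule 210): 0000000000

Answer: 2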